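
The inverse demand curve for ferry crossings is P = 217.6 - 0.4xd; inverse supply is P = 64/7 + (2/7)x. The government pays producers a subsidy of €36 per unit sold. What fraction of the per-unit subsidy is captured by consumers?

Consumer share = 7/12

Pre-subsidy: 217.6 - 0.4x = 64/7 + (2/7)x gives x* = 304 and P* = 96.
With the subsidy, sellers receive Ps = Pb + 36 for each unit, where Pb is the price buyers pay.
On the curves, Pb = 217.6 - 0.4x and Ps = 64/7 + (2/7)x; the wedge Ps − Pb = 36 gives 64/7 + (2/7)x − (217.6 - 0.4x) = 36, so x' = 356.5.
Then Pb = 217.6 − 0.4·356.5 = 75 and Ps = 64/7 + (2/7)·356.5 = 111.
Buyers' price falls by P* − Pb = 96 − 75 = 21; sellers' price rises by Ps − P* = 111 − 96 = 15.
So consumers capture 21/36 = 7/12 of each unit of subsidy.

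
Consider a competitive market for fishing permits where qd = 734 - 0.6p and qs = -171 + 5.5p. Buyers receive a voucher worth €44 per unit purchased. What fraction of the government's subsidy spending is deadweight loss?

Pre-subsidy: 734 - 0.6p = -171 + 5.5p gives p* = 9050/61, q* = 39344/61.
With the rebate, buyers effectively pay pb = ps − 44, where ps is the price sellers receive.
Demand in terms of ps becomes qd = 734 − 0.6(ps − 44) = 760.4 - 0.6ps. Setting this equal to supply: 760.4 - 0.6ps = -171 + 5.5ps, so ps = 9314/61.
Buyers pay pb = 9314/61 − 44 = 6630/61; q' = -171 + 5.5·(9314/61) = 40796/61.
ΔCS = ½(39344/61 + 40796/61)(9050/61 − 6630/61) = 96969400/3721; ΔPS = ½(39344/61 + 40796/61)(9314/61 − 9050/61) = 10578480/3721.
Government spending = 44 × 40796/61 = 1795024/61.
DWL = ½ × 44 × (40796/61 − 39344/61) = 31944/61; fraction = (31944/61) / (1795024/61) = 363/20398.

DWL / government spending = 363/20398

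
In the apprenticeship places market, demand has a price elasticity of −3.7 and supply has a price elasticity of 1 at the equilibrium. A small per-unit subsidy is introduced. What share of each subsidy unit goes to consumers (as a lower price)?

For a small subsidy around the equilibrium, the benefit split depends on the relative slopes, which at a point are proportional to the elasticities.
Buyer share = εs/(εs + |εd|) = 1/(1 + 3.7) = 10/47; seller share = |εd|/(εs + |εd|) = 37/47.

Consumer share = 10/47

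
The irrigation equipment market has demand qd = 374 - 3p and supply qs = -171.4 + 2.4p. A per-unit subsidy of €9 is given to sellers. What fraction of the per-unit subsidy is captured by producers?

Pre-subsidy: 374 - 3p = -171.4 + 2.4p gives p* = 101, q* = 71.
With the subsidy, sellers receive ps = pb + 9 for each unit, where pb is the price buyers pay.
Supply in terms of pb becomes qs = -171.4 + 2.4(pb + 9) = -149.8 + 2.4pb. Setting this equal to demand: 374 - 3pb = -149.8 + 2.4pb, so pb = 97.
Sellers receive ps = 97 + 9 = 106; q' = 374 − 3·97 = 83.
Buyers' price falls by p* − pb = 101 − 97 = 4; sellers' price rises by ps − p* = 106 − 101 = 5.
So producers capture 5/9 = 5/9 of each unit of subsidy.

Producer share = 5/9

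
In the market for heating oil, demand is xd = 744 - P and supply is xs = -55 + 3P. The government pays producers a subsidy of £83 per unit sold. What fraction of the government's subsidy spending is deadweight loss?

DWL / government spending = 249/4852

Pre-subsidy: 744 - P = -55 + 3P gives P* = 199.75, x* = 544.25.
With the subsidy, sellers receive Ps = Pb + 83 for each unit, where Pb is the price buyers pay.
Supply in terms of Pb becomes xs = -55 + 3(Pb + 83) = 194 + 3Pb. Setting this equal to demand: 744 - Pb = 194 + 3Pb, so Pb = 137.5.
Sellers receive Ps = 137.5 + 83 = 220.5; x' = 744 − 1·137.5 = 606.5.
ΔCS = ½(544.25 + 606.5)(199.75 − 137.5) = 35817.09375; ΔPS = ½(544.25 + 606.5)(220.5 − 199.75) = 11939.03125.
Government spending = 83 × 606.5 = 50339.5.
DWL = ½ × 83 × (606.5 − 544.25) = 2583.375; fraction = 2583.375 / 50339.5 = 249/4852.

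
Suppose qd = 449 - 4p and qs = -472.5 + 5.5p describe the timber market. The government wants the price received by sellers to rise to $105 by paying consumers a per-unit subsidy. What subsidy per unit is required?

Required subsidy s = $19 per unit

At a seller price of 105, quantity supplied is -472.5 + 5.5·105 = 105.
Buyers absorb 105 only when they pay pb with 449 − 4·pb = 105, i.e. pb = 86.
s = ps − pb = 105 − 86 = 19.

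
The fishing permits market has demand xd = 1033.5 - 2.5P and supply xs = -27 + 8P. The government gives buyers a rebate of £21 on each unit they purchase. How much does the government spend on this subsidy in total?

Pre-subsidy: 1033.5 - 2.5P = -27 + 8P gives P* = 101, x* = 781.
With the rebate, buyers effectively pay Pb = Ps − 21, where Ps is the price sellers receive.
Demand in terms of Ps becomes xd = 1033.5 − 2.5(Ps − 21) = 1086 - 2.5Ps. Setting this equal to supply: 1086 - 2.5Ps = -27 + 8Ps, so Ps = 106.
Buyers pay Pb = 106 − 21 = 85; x' = -27 + 8·106 = 821.
Government outlay = subsidy × quantity = 21 × 821 = 17241.

Government cost = £17241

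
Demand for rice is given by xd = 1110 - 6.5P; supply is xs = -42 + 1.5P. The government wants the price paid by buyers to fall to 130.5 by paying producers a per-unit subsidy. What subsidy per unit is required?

At a buyer price of 130.5, quantity demanded is 1110 − 6.5·130.5 = 261.75.
Sellers supply 261.75 only when they receive Ps with -42 + 1.5·Ps = 261.75, i.e. Ps = 202.5.
s = Ps − Pb = 202.5 − 130.5 = 72.

Required subsidy s = 72 per unit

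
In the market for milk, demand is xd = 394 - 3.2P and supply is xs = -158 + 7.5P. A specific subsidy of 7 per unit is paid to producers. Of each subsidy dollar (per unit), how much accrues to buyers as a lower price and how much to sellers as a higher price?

Pre-subsidy: 394 - 3.2P = -158 + 7.5P gives P* = 5520/107, x* = 24494/107.
With the subsidy, sellers receive Ps = Pb + 7 for each unit, where Pb is the price buyers pay.
Supply in terms of Pb becomes xs = -158 + 7.5(Pb + 7) = -105.5 + 7.5Pb. Setting this equal to demand: 394 - 3.2Pb = -105.5 + 7.5Pb, so Pb = 4995/107.
Sellers receive Ps = 4995/107 + 7 = 5744/107; x' = 394 − 3.2·(4995/107) = 26174/107.
Buyers' price falls by P* − Pb = 5520/107 − 4995/107 = 525/107; sellers' price rises by Ps − P* = 5744/107 − 5520/107 = 224/107.

Buyers gain 525/107 per unit; sellers gain 224/107 per unit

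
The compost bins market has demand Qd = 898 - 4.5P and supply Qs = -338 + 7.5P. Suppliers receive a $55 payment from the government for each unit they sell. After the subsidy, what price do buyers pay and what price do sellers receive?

Pre-subsidy: 898 - 4.5P = -338 + 7.5P gives P* = 103, Q* = 434.5.
With the subsidy, sellers receive Ps = Pb + 55 for each unit, where Pb is the price buyers pay.
Supply in terms of Pb becomes Qs = -338 + 7.5(Pb + 55) = 74.5 + 7.5Pb. Setting this equal to demand: 898 - 4.5Pb = 74.5 + 7.5Pb, so Pb = 68.625.
Sellers receive Ps = 68.625 + 55 = 123.625; Q' = 898 − 4.5·68.625 = 589.1875.

Buyers pay $68.625; sellers receive $123.625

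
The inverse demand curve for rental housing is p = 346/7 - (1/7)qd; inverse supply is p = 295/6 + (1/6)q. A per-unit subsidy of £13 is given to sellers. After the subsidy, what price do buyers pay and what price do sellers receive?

Pre-subsidy: 346/7 - (1/7)q = 295/6 + (1/6)q gives q* = 11/13 and p* = 641/13.
With the subsidy, sellers receive ps = pb + 13 for each unit, where pb is the price buyers pay.
On the curves, pb = 346/7 - (1/7)q and ps = 295/6 + (1/6)q; the wedge ps − pb = 13 gives 295/6 + (1/6)q − (346/7 - (1/7)q) = 13, so q' = 557/13.
Then pb = 346/7 − (1/7)·(557/13) = 563/13 and ps = 295/6 + (1/6)·(557/13) = 732/13.

Buyers pay 563/13; sellers receive 732/13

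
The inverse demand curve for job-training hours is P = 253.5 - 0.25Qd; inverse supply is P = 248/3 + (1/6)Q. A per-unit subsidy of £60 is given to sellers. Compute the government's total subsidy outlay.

Pre-subsidy: 253.5 - 0.25Q = 248/3 + (1/6)Q gives Q* = 410 and P* = 151.
With the subsidy, sellers receive Ps = Pb + 60 for each unit, where Pb is the price buyers pay.
On the curves, Pb = 253.5 - 0.25Q and Ps = 248/3 + (1/6)Q; the wedge Ps − Pb = 60 gives 248/3 + (1/6)Q − (253.5 - 0.25Q) = 60, so Q' = 554.
Then Pb = 253.5 − 0.25·554 = 115 and Ps = 248/3 + (1/6)·554 = 175.
Government outlay = subsidy × quantity = 60 × 554 = 33240.

Government cost = £33240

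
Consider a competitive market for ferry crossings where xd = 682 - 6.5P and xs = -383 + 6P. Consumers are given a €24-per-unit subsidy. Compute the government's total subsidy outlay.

Pre-subsidy: 682 - 6.5P = -383 + 6P gives P* = 85.2, x* = 128.2.
With the rebate, buyers effectively pay Pb = Ps − 24, where Ps is the price sellers receive.
Demand in terms of Ps becomes xd = 682 − 6.5(Ps − 24) = 838 - 6.5Ps. Setting this equal to supply: 838 - 6.5Ps = -383 + 6Ps, so Ps = 97.68.
Buyers pay Pb = 97.68 − 24 = 73.68; x' = -383 + 6·97.68 = 203.08.
Government outlay = subsidy × quantity = 24 × 203.08 = 4873.92.

Government cost = €4873.92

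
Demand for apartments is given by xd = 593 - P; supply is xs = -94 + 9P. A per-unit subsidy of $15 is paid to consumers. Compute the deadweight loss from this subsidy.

Pre-subsidy: 593 - P = -94 + 9P gives P* = 68.7, x* = 524.3.
With the rebate, buyers effectively pay Pb = Ps − 15, where Ps is the price sellers receive.
Demand in terms of Ps becomes xd = 593 − 1(Ps − 15) = 608 - Ps. Setting this equal to supply: 608 - Ps = -94 + 9Ps, so Ps = 70.2.
Buyers pay Pb = 70.2 − 15 = 55.2; x' = -94 + 9·70.2 = 537.8.
The subsidy expands output by 537.8 − 524.3 = 13.5 past the efficient level; on those units the gap between marginal cost and willingness to pay runs from 0 up to 15.
DWL = ½ × 15 × 13.5 = 101.25.

Deadweight loss = $101.25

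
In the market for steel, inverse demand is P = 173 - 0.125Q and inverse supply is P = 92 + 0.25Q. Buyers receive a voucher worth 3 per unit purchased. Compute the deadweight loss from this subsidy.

Deadweight loss = 12

Pre-subsidy: 173 - 0.125Q = 92 + 0.25Q gives Q* = 216 and P* = 146.
With the rebate, buyers effectively pay Pb = Ps − 3, where Ps is the price sellers receive.
On the curves, Pb = 173 - 0.125Q and Ps = 92 + 0.25Q; the wedge Ps − Pb = 3 gives 92 + 0.25Q − (173 - 0.125Q) = 3, so Q' = 224.
Then Pb = 173 − 0.125·224 = 145 and Ps = 92 + 0.25·224 = 148.
The subsidy expands output by 224 − 216 = 8 past the efficient level; on those units the gap between marginal cost and willingness to pay runs from 0 up to 3.
DWL = ½ × 3 × 8 = 12.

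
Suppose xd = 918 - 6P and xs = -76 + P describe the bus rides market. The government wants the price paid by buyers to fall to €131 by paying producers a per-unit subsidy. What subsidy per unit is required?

Required subsidy s = €77 per unit

At a buyer price of 131, quantity demanded is 918 − 6·131 = 132.
Sellers supply 132 only when they receive Ps with -76 + 1·Ps = 132, i.e. Ps = 208.
s = Ps − Pb = 208 − 131 = 77.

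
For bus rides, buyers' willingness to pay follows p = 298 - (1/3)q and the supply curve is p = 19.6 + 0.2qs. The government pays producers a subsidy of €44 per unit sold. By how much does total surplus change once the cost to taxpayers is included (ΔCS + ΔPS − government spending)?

Pre-subsidy: 298 - (1/3)q = 19.6 + 0.2q gives q* = 522 and p* = 124.
With the subsidy, sellers receive ps = pb + 44 for each unit, where pb is the price buyers pay.
On the curves, pb = 298 - (1/3)q and ps = 19.6 + 0.2q; the wedge ps − pb = 44 gives 19.6 + 0.2q − (298 - (1/3)q) = 44, so q' = 604.5.
Then pb = 298 − (1/3)·604.5 = 96.5 and ps = 19.6 + 0.2·604.5 = 140.5.
ΔCS = ½(522 + 604.5)(124 − 96.5) = 15489.375; ΔPS = ½(522 + 604.5)(140.5 − 124) = 9293.625.
Government spending = 44 × 604.5 = 26598.
Net change = 15489.375 + 9293.625 − 26598 = -1815. The loss equals the DWL triangle ½·44·82.5.

Net change in total surplus = -€1815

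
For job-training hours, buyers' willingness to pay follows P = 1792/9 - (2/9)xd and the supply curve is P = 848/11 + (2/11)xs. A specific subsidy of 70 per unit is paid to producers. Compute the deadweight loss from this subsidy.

Pre-subsidy: 1792/9 - (2/9)x = 848/11 + (2/11)x gives x* = 302 and P* = 132.
With the subsidy, sellers receive Ps = Pb + 70 for each unit, where Pb is the price buyers pay.
On the curves, Pb = 1792/9 - (2/9)x and Ps = 848/11 + (2/11)x; the wedge Ps − Pb = 70 gives 848/11 + (2/11)x − (1792/9 - (2/9)x) = 70, so x' = 475.25.
Then Pb = 1792/9 − (2/9)·475.25 = 93.5 and Ps = 848/11 + (2/11)·475.25 = 163.5.
The subsidy expands output by 475.25 − 302 = 173.25 past the efficient level; on those units the gap between marginal cost and willingness to pay runs from 0 up to 70.
DWL = ½ × 70 × 173.25 = 6063.75.

Deadweight loss = 6063.75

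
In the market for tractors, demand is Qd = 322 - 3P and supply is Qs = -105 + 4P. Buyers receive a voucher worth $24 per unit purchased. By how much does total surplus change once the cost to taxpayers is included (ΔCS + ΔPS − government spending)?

Pre-subsidy: 322 - 3P = -105 + 4P gives P* = 61, Q* = 139.
With the rebate, buyers effectively pay Pb = Ps − 24, where Ps is the price sellers receive.
Demand in terms of Ps becomes Qd = 322 − 3(Ps − 24) = 394 - 3Ps. Setting this equal to supply: 394 - 3Ps = -105 + 4Ps, so Ps = 499/7.
Buyers pay Pb = 499/7 − 24 = 331/7; Q' = -105 + 4·(499/7) = 1261/7.
ΔCS = ½(139 + 1261/7)(61 − 331/7) = 107232/49; ΔPS = ½(139 + 1261/7)(499/7 − 61) = 80424/49.
Government spending = 24 × 1261/7 = 30264/7.
Net change = 107232/49 + 80424/49 − 30264/7 = -3456/7. The loss equals the DWL triangle ½·24·288/7.

Net change in total surplus = -3456/7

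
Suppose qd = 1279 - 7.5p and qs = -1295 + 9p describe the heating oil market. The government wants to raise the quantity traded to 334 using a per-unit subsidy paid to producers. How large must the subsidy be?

At q = 334, invert demand for the buyer price: pb = (1279 − 334)/7.5 = 126; invert supply for the seller price: ps = (334 − (-1295))/9 = 181.
The subsidy must fill the gap: s = ps − pb = 181 − 126 = 55.

Required subsidy s = 55 per unit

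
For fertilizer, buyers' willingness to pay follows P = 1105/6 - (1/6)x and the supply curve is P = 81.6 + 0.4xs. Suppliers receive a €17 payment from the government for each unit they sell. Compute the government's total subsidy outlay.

Pre-subsidy: 1105/6 - (1/6)x = 81.6 + 0.4x gives x* = 181 and P* = 154.
With the subsidy, sellers receive Ps = Pb + 17 for each unit, where Pb is the price buyers pay.
On the curves, Pb = 1105/6 - (1/6)x and Ps = 81.6 + 0.4x; the wedge Ps − Pb = 17 gives 81.6 + 0.4x − (1105/6 - (1/6)x) = 17, so x' = 211.
Then Pb = 1105/6 − (1/6)·211 = 149 and Ps = 81.6 + 0.4·211 = 166.
Government outlay = subsidy × quantity = 17 × 211 = 3587.

Government cost = €3587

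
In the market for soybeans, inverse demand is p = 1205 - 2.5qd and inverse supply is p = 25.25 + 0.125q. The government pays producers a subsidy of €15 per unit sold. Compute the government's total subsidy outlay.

Pre-subsidy: 1205 - 2.5q = 25.25 + 0.125q gives q* = 3146/7 and p* = 570/7.
With the subsidy, sellers receive ps = pb + 15 for each unit, where pb is the price buyers pay.
On the curves, pb = 1205 - 2.5q and ps = 25.25 + 0.125q; the wedge ps − pb = 15 gives 25.25 + 0.125q − (1205 - 2.5q) = 15, so q' = 3186/7.
Then pb = 1205 − 2.5·(3186/7) = 470/7 and ps = 25.25 + 0.125·(3186/7) = 575/7.
Government outlay = subsidy × quantity = 15 × 3186/7 = 47790/7.

Government cost = 47790/7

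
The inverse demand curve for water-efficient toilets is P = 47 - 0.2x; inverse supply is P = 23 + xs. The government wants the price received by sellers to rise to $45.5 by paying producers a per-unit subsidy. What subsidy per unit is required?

Required subsidy s = $3 per unit

At a seller price of 45.5, quantity supplied is -23 + 1·45.5 = 22.5.
Buyers absorb 22.5 only when they pay Pb = 47 − 0.2·22.5 = 42.5.
s = Ps − Pb = 45.5 − 42.5 = 3.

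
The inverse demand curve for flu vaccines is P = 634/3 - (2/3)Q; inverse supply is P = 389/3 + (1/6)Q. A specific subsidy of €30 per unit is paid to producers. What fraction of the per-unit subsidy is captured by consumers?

Consumer share = 0.8

Pre-subsidy: 634/3 - (2/3)Q = 389/3 + (1/6)Q gives Q* = 98 and P* = 146.
With the subsidy, sellers receive Ps = Pb + 30 for each unit, where Pb is the price buyers pay.
On the curves, Pb = 634/3 - (2/3)Q and Ps = 389/3 + (1/6)Q; the wedge Ps − Pb = 30 gives 389/3 + (1/6)Q − (634/3 - (2/3)Q) = 30, so Q' = 134.
Then Pb = 634/3 − (2/3)·134 = 122 and Ps = 389/3 + (1/6)·134 = 152.
Buyers' price falls by P* − Pb = 146 − 122 = 24; sellers' price rises by Ps − P* = 152 − 146 = 6.
So consumers capture 24/30 = 0.8 of each unit of subsidy.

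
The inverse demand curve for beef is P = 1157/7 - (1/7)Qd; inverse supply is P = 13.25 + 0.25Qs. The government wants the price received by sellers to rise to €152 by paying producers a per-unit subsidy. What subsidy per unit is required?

At a seller price of 152, quantity supplied is -53 + 4·152 = 555.
Buyers absorb 555 only when they pay Pb = 1157/7 − (1/7)·555 = 86.
s = Ps − Pb = 152 − 86 = 66.

Required subsidy s = €66 per unit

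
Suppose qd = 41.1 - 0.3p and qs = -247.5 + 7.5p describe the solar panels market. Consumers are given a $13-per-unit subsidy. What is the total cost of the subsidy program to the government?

Pre-subsidy: 41.1 - 0.3p = -247.5 + 7.5p gives p* = 37, q* = 30.
With the rebate, buyers effectively pay pb = ps − 13, where ps is the price sellers receive.
Demand in terms of ps becomes qd = 41.1 − 0.3(ps − 13) = 45 - 0.3ps. Setting this equal to supply: 45 - 0.3ps = -247.5 + 7.5ps, so ps = 37.5.
Buyers pay pb = 37.5 − 13 = 24.5; q' = -247.5 + 7.5·37.5 = 33.75.
Government outlay = subsidy × quantity = 13 × 33.75 = 438.75.

Government cost = $438.75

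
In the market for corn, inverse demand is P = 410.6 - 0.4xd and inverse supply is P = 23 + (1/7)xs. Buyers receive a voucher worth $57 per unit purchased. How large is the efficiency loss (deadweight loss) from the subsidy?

Deadweight loss = $2992.5

Pre-subsidy: 410.6 - 0.4x = 23 + (1/7)x gives x* = 714 and P* = 125.
With the rebate, buyers effectively pay Pb = Ps − 57, where Ps is the price sellers receive.
On the curves, Pb = 410.6 - 0.4x and Ps = 23 + (1/7)x; the wedge Ps − Pb = 57 gives 23 + (1/7)x − (410.6 - 0.4x) = 57, so x' = 819.
Then Pb = 410.6 − 0.4·819 = 83 and Ps = 23 + (1/7)·819 = 140.
The subsidy expands output by 819 − 714 = 105 past the efficient level; on those units the gap between marginal cost and willingness to pay runs from 0 up to 57.
DWL = ½ × 57 × 105 = 2992.5.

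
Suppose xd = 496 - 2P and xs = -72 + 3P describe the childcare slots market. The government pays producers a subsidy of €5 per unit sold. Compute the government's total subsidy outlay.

Pre-subsidy: 496 - 2P = -72 + 3P gives P* = 113.6, x* = 268.8.
With the subsidy, sellers receive Ps = Pb + 5 for each unit, where Pb is the price buyers pay.
Supply in terms of Pb becomes xs = -72 + 3(Pb + 5) = -57 + 3Pb. Setting this equal to demand: 496 - 2Pb = -57 + 3Pb, so Pb = 110.6.
Sellers receive Ps = 110.6 + 5 = 115.6; x' = 496 − 2·110.6 = 274.8.
Government outlay = subsidy × quantity = 5 × 274.8 = 1374.

Government cost = €1374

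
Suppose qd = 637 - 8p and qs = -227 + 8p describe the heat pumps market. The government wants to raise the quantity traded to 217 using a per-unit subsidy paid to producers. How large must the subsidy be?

Required subsidy s = 3 per unit

At q = 217, invert demand for the buyer price: pb = (637 − 217)/8 = 52.5; invert supply for the seller price: ps = (217 − (-227))/8 = 55.5.
The subsidy must fill the gap: s = ps − pb = 55.5 − 52.5 = 3.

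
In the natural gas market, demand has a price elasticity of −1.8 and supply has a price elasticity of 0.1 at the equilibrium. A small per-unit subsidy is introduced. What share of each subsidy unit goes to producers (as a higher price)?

Producer share = 18/19

For a small subsidy around the equilibrium, the benefit split depends on the relative slopes, which at a point are proportional to the elasticities.
Buyer share = εs/(εs + |εd|) = 0.1/(0.1 + 1.8) = 1/19; seller share = |εd|/(εs + |εd|) = 18/19.
So producers capture 18/19 of the subsidy.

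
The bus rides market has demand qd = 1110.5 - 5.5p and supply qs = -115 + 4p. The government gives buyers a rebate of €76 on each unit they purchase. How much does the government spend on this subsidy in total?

Government cost = €43852

Pre-subsidy: 1110.5 - 5.5p = -115 + 4p gives p* = 129, q* = 401.
With the rebate, buyers effectively pay pb = ps − 76, where ps is the price sellers receive.
Demand in terms of ps becomes qd = 1110.5 − 5.5(ps − 76) = 1528.5 - 5.5ps. Setting this equal to supply: 1528.5 - 5.5ps = -115 + 4ps, so ps = 173.
Buyers pay pb = 173 − 76 = 97; q' = -115 + 4·173 = 577.
Government outlay = subsidy × quantity = 76 × 577 = 43852.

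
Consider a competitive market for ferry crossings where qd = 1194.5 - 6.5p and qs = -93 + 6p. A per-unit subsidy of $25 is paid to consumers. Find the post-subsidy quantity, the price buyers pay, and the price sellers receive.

q' = 603; buyers pay $91; sellers receive $116

Pre-subsidy: 1194.5 - 6.5p = -93 + 6p gives p* = 103, q* = 525.
With the rebate, buyers effectively pay pb = ps − 25, where ps is the price sellers receive.
Demand in terms of ps becomes qd = 1194.5 − 6.5(ps − 25) = 1357 - 6.5ps. Setting this equal to supply: 1357 - 6.5ps = -93 + 6ps, so ps = 116.
Buyers pay pb = 116 − 25 = 91; q' = -93 + 6·116 = 603.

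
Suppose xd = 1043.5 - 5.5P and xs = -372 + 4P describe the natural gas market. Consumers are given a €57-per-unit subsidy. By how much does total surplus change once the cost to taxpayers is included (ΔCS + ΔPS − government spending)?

Pre-subsidy: 1043.5 - 5.5P = -372 + 4P gives P* = 149, x* = 224.
With the rebate, buyers effectively pay Pb = Ps − 57, where Ps is the price sellers receive.
Demand in terms of Ps becomes xd = 1043.5 − 5.5(Ps − 57) = 1357 - 5.5Ps. Setting this equal to supply: 1357 - 5.5Ps = -372 + 4Ps, so Ps = 182.
Buyers pay Pb = 182 − 57 = 125; x' = -372 + 4·182 = 356.
ΔCS = ½(224 + 356)(149 − 125) = 6960; ΔPS = ½(224 + 356)(182 − 149) = 9570.
Government spending = 57 × 356 = 20292.
Net change = 6960 + 9570 − 20292 = -3762. The loss equals the DWL triangle ½·57·132.

Net change in total surplus = -€3762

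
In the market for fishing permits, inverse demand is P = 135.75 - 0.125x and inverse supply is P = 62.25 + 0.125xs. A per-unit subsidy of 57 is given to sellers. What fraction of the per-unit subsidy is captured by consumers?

Consumer share = 0.5

Pre-subsidy: 135.75 - 0.125x = 62.25 + 0.125x gives x* = 294 and P* = 99.
With the subsidy, sellers receive Ps = Pb + 57 for each unit, where Pb is the price buyers pay.
On the curves, Pb = 135.75 - 0.125x and Ps = 62.25 + 0.125x; the wedge Ps − Pb = 57 gives 62.25 + 0.125x − (135.75 - 0.125x) = 57, so x' = 522.
Then Pb = 135.75 − 0.125·522 = 70.5 and Ps = 62.25 + 0.125·522 = 127.5.
Buyers' price falls by P* − Pb = 99 − 70.5 = 28.5; sellers' price rises by Ps − P* = 127.5 − 99 = 28.5.
So consumers capture 28.5/57 = 0.5 of each unit of subsidy.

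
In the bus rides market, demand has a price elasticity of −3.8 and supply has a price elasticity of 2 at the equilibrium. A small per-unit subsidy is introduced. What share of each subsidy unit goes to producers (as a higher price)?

For a small subsidy around the equilibrium, the benefit split depends on the relative slopes, which at a point are proportional to the elasticities.
Buyer share = εs/(εs + |εd|) = 2/(2 + 3.8) = 10/29; seller share = |εd|/(εs + |εd|) = 19/29.
So producers capture 19/29 of the subsidy.

Producer share = 19/29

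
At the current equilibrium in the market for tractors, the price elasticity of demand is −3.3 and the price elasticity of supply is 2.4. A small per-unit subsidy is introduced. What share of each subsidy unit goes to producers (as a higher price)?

For a small subsidy around the equilibrium, the benefit split depends on the relative slopes, which at a point are proportional to the elasticities.
Buyer share = εs/(εs + |εd|) = 2.4/(2.4 + 3.3) = 8/19; seller share = |εd|/(εs + |εd|) = 11/19.
So producers capture 11/19 of the subsidy.

Producer share = 11/19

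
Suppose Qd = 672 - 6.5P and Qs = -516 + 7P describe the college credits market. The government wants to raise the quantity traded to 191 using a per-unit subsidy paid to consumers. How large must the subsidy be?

Required subsidy s = 27 per unit

At Q = 191, invert demand for the buyer price: Pb = (672 − 191)/6.5 = 74; invert supply for the seller price: Ps = (191 − (-516))/7 = 101.
The subsidy must fill the gap: s = Ps − Pb = 101 − 74 = 27.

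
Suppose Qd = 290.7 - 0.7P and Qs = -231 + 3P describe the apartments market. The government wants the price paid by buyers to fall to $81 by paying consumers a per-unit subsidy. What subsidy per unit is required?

At a buyer price of 81, quantity demanded is 290.7 − 0.7·81 = 234.
Sellers supply 234 only when they receive Ps with -231 + 3·Ps = 234, i.e. Ps = 155.
s = Ps − Pb = 155 − 81 = 74.

Required subsidy s = $74 per unit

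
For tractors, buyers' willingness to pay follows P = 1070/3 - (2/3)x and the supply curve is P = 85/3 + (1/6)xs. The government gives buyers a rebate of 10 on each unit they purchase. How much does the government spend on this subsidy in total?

Government cost = 4060

Pre-subsidy: 1070/3 - (2/3)x = 85/3 + (1/6)x gives x* = 394 and P* = 94.
With the rebate, buyers effectively pay Pb = Ps − 10, where Ps is the price sellers receive.
On the curves, Pb = 1070/3 - (2/3)x and Ps = 85/3 + (1/6)x; the wedge Ps − Pb = 10 gives 85/3 + (1/6)x − (1070/3 - (2/3)x) = 10, so x' = 406.
Then Pb = 1070/3 − (2/3)·406 = 86 and Ps = 85/3 + (1/6)·406 = 96.
Government outlay = subsidy × quantity = 10 × 406 = 4060.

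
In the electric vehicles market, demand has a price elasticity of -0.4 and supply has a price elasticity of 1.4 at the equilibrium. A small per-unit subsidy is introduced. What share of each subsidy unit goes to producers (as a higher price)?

For a small subsidy around the equilibrium, the benefit split depends on the relative slopes, which at a point are proportional to the elasticities.
Buyer share = εs/(εs + |εd|) = 1.4/(1.4 + 0.4) = 7/9; seller share = |εd|/(εs + |εd|) = 2/9.
So producers capture 2/9 of the subsidy.

Producer share = 2/9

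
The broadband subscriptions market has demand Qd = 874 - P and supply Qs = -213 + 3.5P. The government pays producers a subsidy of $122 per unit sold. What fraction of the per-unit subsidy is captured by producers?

Pre-subsidy: 874 - P = -213 + 3.5P gives P* = 2174/9, Q* = 5692/9.
With the subsidy, sellers receive Ps = Pb + 122 for each unit, where Pb is the price buyers pay.
Supply in terms of Pb becomes Qs = -213 + 3.5(Pb + 122) = 214 + 3.5Pb. Setting this equal to demand: 874 - Pb = 214 + 3.5Pb, so Pb = 440/3.
Sellers receive Ps = 440/3 + 122 = 806/3; Q' = 874 − 1·(440/3) = 2182/3.
Buyers' price falls by P* − Pb = 2174/9 − 440/3 = 854/9; sellers' price rises by Ps − P* = 806/3 − 2174/9 = 244/9.
So producers capture (244/9)/122 = 2/9 of each unit of subsidy.

Producer share = 2/9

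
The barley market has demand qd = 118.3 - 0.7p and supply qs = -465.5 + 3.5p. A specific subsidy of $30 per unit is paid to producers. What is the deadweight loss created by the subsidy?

Deadweight loss = $262.5

Pre-subsidy: 118.3 - 0.7p = -465.5 + 3.5p gives p* = 139, q* = 21.
With the subsidy, sellers receive ps = pb + 30 for each unit, where pb is the price buyers pay.
Supply in terms of pb becomes qs = -465.5 + 3.5(pb + 30) = -360.5 + 3.5pb. Setting this equal to demand: 118.3 - 0.7pb = -360.5 + 3.5pb, so pb = 114.
Sellers receive ps = 114 + 30 = 144; q' = 118.3 − 0.7·114 = 38.5.
The subsidy expands output by 38.5 − 21 = 17.5 past the efficient level; on those units the gap between marginal cost and willingness to pay runs from 0 up to 30.
DWL = ½ × 30 × 17.5 = 262.5.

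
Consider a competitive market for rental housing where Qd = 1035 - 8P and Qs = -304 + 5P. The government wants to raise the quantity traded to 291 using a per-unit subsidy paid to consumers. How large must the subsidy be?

Required subsidy s = 26 per unit

At Q = 291, invert demand for the buyer price: Pb = (1035 − 291)/8 = 93; invert supply for the seller price: Ps = (291 − (-304))/5 = 119.
The subsidy must fill the gap: s = Ps − Pb = 119 − 93 = 26.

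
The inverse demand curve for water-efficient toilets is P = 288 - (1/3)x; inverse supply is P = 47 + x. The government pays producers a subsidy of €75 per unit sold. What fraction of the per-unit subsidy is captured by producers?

Pre-subsidy: 288 - (1/3)x = 47 + x gives x* = 180.75 and P* = 227.75.
With the subsidy, sellers receive Ps = Pb + 75 for each unit, where Pb is the price buyers pay.
On the curves, Pb = 288 - (1/3)x and Ps = 47 + x; the wedge Ps − Pb = 75 gives 47 + x − (288 - (1/3)x) = 75, so x' = 237.
Then Pb = 288 − (1/3)·237 = 209 and Ps = 47 + 1·237 = 284.
Buyers' price falls by P* − Pb = 227.75 − 209 = 18.75; sellers' price rises by Ps − P* = 284 − 227.75 = 56.25.
So producers capture 56.25/75 = 0.75 of each unit of subsidy.

Producer share = 0.75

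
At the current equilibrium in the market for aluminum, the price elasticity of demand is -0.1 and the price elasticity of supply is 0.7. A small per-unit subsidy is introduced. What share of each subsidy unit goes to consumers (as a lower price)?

For a small subsidy around the equilibrium, the benefit split depends on the relative slopes, which at a point are proportional to the elasticities.
Buyer share = εs/(εs + |εd|) = 0.7/(0.7 + 0.1) = 0.875; seller share = |εd|/(εs + |εd|) = 0.125.

Consumer share = 0.875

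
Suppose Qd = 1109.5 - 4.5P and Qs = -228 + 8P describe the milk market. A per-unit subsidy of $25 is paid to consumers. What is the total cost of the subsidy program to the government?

Pre-subsidy: 1109.5 - 4.5P = -228 + 8P gives P* = 107, Q* = 628.
With the rebate, buyers effectively pay Pb = Ps − 25, where Ps is the price sellers receive.
Demand in terms of Ps becomes Qd = 1109.5 − 4.5(Ps − 25) = 1222 - 4.5Ps. Setting this equal to supply: 1222 - 4.5Ps = -228 + 8Ps, so Ps = 116.
Buyers pay Pb = 116 − 25 = 91; Q' = -228 + 8·116 = 700.
Government outlay = subsidy × quantity = 25 × 700 = 17500.

Government cost = $17500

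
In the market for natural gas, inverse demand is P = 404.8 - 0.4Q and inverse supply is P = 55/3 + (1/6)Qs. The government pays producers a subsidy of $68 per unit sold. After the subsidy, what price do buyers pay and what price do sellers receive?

Pre-subsidy: 404.8 - 0.4Q = 55/3 + (1/6)Q gives Q* = 682 and P* = 132.
With the subsidy, sellers receive Ps = Pb + 68 for each unit, where Pb is the price buyers pay.
On the curves, Pb = 404.8 - 0.4Q and Ps = 55/3 + (1/6)Q; the wedge Ps − Pb = 68 gives 55/3 + (1/6)Q − (404.8 - 0.4Q) = 68, so Q' = 802.
Then Pb = 404.8 − 0.4·802 = 84 and Ps = 55/3 + (1/6)·802 = 152.

Buyers pay $84; sellers receive $152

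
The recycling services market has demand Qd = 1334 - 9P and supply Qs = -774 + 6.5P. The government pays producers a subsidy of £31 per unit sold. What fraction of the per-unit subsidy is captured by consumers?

Pre-subsidy: 1334 - 9P = -774 + 6.5P gives P* = 136, Q* = 110.
With the subsidy, sellers receive Ps = Pb + 31 for each unit, where Pb is the price buyers pay.
Supply in terms of Pb becomes Qs = -774 + 6.5(Pb + 31) = -572.5 + 6.5Pb. Setting this equal to demand: 1334 - 9Pb = -572.5 + 6.5Pb, so Pb = 123.
Sellers receive Ps = 123 + 31 = 154; Q' = 1334 − 9·123 = 227.
Buyers' price falls by P* − Pb = 136 − 123 = 13; sellers' price rises by Ps − P* = 154 − 136 = 18.
So consumers capture 13/31 = 13/31 of each unit of subsidy.

Consumer share = 13/31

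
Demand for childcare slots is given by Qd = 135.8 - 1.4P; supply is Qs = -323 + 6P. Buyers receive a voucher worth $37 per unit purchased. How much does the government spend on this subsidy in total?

Government cost = $3367

Pre-subsidy: 135.8 - 1.4P = -323 + 6P gives P* = 62, Q* = 49.
With the rebate, buyers effectively pay Pb = Ps − 37, where Ps is the price sellers receive.
Demand in terms of Ps becomes Qd = 135.8 − 1.4(Ps − 37) = 187.6 - 1.4Ps. Setting this equal to supply: 187.6 - 1.4Ps = -323 + 6Ps, so Ps = 69.
Buyers pay Pb = 69 − 37 = 32; Q' = -323 + 6·69 = 91.
Government outlay = subsidy × quantity = 37 × 91 = 3367.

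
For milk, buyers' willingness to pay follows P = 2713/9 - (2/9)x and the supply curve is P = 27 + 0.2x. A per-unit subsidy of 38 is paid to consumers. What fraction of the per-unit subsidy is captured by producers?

Pre-subsidy: 2713/9 - (2/9)x = 27 + 0.2x gives x* = 650 and P* = 157.
With the rebate, buyers effectively pay Pb = Ps − 38, where Ps is the price sellers receive.
On the curves, Pb = 2713/9 - (2/9)x and Ps = 27 + 0.2x; the wedge Ps − Pb = 38 gives 27 + 0.2x − (2713/9 - (2/9)x) = 38, so x' = 740.
Then Pb = 2713/9 − (2/9)·740 = 137 and Ps = 27 + 0.2·740 = 175.
Buyers' price falls by P* − Pb = 157 − 137 = 20; sellers' price rises by Ps − P* = 175 − 157 = 18.
So producers capture 18/38 = 9/19 of each unit of subsidy.

Producer share = 9/19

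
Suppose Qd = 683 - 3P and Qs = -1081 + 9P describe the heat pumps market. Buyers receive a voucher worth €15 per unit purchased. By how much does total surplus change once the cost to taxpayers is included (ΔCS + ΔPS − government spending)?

Net change in total surplus = -€253.125

Pre-subsidy: 683 - 3P = -1081 + 9P gives P* = 147, Q* = 242.
With the rebate, buyers effectively pay Pb = Ps − 15, where Ps is the price sellers receive.
Demand in terms of Ps becomes Qd = 683 − 3(Ps − 15) = 728 - 3Ps. Setting this equal to supply: 728 - 3Ps = -1081 + 9Ps, so Ps = 150.75.
Buyers pay Pb = 150.75 − 15 = 135.75; Q' = -1081 + 9·150.75 = 275.75.
ΔCS = ½(242 + 275.75)(147 − 135.75) = 2912.34375; ΔPS = ½(242 + 275.75)(150.75 − 147) = 970.78125.
Government spending = 15 × 275.75 = 4136.25.
Net change = 2912.34375 + 970.78125 − 4136.25 = -253.125. The loss equals the DWL triangle ½·15·33.75.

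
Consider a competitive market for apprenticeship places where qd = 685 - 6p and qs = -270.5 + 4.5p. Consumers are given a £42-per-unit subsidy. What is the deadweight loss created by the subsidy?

Deadweight loss = £2268

Pre-subsidy: 685 - 6p = -270.5 + 4.5p gives p* = 91, q* = 139.
With the rebate, buyers effectively pay pb = ps − 42, where ps is the price sellers receive.
Demand in terms of ps becomes qd = 685 − 6(ps − 42) = 937 - 6ps. Setting this equal to supply: 937 - 6ps = -270.5 + 4.5ps, so ps = 115.
Buyers pay pb = 115 − 42 = 73; q' = -270.5 + 4.5·115 = 247.
The subsidy expands output by 247 − 139 = 108 past the efficient level; on those units the gap between marginal cost and willingness to pay runs from 0 up to 42.
DWL = ½ × 42 × 108 = 2268.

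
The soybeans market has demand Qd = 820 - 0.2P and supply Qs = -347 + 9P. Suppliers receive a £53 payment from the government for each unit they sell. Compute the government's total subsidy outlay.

Pre-subsidy: 820 - 0.2P = -347 + 9P gives P* = 5835/46, Q* = 36553/46.
With the subsidy, sellers receive Ps = Pb + 53 for each unit, where Pb is the price buyers pay.
Supply in terms of Pb becomes Qs = -347 + 9(Pb + 53) = 130 + 9Pb. Setting this equal to demand: 820 - 0.2Pb = 130 + 9Pb, so Pb = 75.
Sellers receive Ps = 75 + 53 = 128; Q' = 820 − 0.2·75 = 805.
Government outlay = subsidy × quantity = 53 × 805 = 42665.

Government cost = £42665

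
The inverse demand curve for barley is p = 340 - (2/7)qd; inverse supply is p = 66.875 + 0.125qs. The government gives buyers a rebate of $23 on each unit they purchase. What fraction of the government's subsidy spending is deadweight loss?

DWL / government spending = 4/103

Pre-subsidy: 340 - (2/7)q = 66.875 + 0.125q gives q* = 665 and p* = 150.
With the rebate, buyers effectively pay pb = ps − 23, where ps is the price sellers receive.
On the curves, pb = 340 - (2/7)q and ps = 66.875 + 0.125q; the wedge ps − pb = 23 gives 66.875 + 0.125q − (340 - (2/7)q) = 23, so q' = 721.
Then pb = 340 − (2/7)·721 = 134 and ps = 66.875 + 0.125·721 = 157.
ΔCS = ½(665 + 721)(150 − 134) = 11088; ΔPS = ½(665 + 721)(157 − 150) = 4851.
Government spending = 23 × 721 = 16583.
DWL = ½ × 23 × (721 − 665) = 644; fraction = 644 / 16583 = 4/103.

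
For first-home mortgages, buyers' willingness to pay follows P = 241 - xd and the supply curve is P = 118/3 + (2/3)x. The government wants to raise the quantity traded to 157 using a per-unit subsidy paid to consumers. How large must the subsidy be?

At x = 157, from the demand curve buyers pay Pb = 241 − 1·157 = 84; from the supply curve sellers need Ps = 118/3 + (2/3)·157 = 144.
The subsidy must fill the gap: s = Ps − Pb = 144 − 84 = 60.

Required subsidy s = 60 per unit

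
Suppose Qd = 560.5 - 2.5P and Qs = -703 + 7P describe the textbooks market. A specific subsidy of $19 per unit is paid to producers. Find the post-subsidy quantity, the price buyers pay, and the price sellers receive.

Pre-subsidy: 560.5 - 2.5P = -703 + 7P gives P* = 133, Q* = 228.
With the subsidy, sellers receive Ps = Pb + 19 for each unit, where Pb is the price buyers pay.
Supply in terms of Pb becomes Qs = -703 + 7(Pb + 19) = -570 + 7Pb. Setting this equal to demand: 560.5 - 2.5Pb = -570 + 7Pb, so Pb = 119.
Sellers receive Ps = 119 + 19 = 138; Q' = 560.5 − 2.5·119 = 263.

Q' = 263; buyers pay $119; sellers receive $138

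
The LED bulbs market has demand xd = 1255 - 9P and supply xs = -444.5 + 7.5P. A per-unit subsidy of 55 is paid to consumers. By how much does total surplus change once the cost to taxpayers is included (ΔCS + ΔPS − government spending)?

Pre-subsidy: 1255 - 9P = -444.5 + 7.5P gives P* = 103, x* = 328.
With the rebate, buyers effectively pay Pb = Ps − 55, where Ps is the price sellers receive.
Demand in terms of Ps becomes xd = 1255 − 9(Ps − 55) = 1750 - 9Ps. Setting this equal to supply: 1750 - 9Ps = -444.5 + 7.5Ps, so Ps = 133.
Buyers pay Pb = 133 − 55 = 78; x' = -444.5 + 7.5·133 = 553.
ΔCS = ½(328 + 553)(103 − 78) = 11012.5; ΔPS = ½(328 + 553)(133 − 103) = 13215.
Government spending = 55 × 553 = 30415.
Net change = 11012.5 + 13215 − 30415 = -6187.5. The loss equals the DWL triangle ½·55·225.

Net change in total surplus = -6187.5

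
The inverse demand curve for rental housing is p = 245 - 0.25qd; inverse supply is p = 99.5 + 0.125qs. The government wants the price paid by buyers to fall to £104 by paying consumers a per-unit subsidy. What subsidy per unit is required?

At a buyer price of 104, quantity demanded is 980 − 4·104 = 564.
Sellers supply 564 only when they receive ps = 99.5 + 0.125·564 = 170.
s = ps − pb = 170 − 104 = 66.

Required subsidy s = £66 per unit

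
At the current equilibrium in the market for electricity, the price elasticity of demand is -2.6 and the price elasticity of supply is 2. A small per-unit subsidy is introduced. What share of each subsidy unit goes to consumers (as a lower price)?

Consumer share = 10/23

For a small subsidy around the equilibrium, the benefit split depends on the relative slopes, which at a point are proportional to the elasticities.
Buyer share = εs/(εs + |εd|) = 2/(2 + 2.6) = 10/23; seller share = |εd|/(εs + |εd|) = 13/23.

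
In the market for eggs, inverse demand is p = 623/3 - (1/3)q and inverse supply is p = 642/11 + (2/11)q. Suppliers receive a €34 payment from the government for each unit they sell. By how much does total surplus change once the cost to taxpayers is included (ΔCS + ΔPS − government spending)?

Pre-subsidy: 623/3 - (1/3)q = 642/11 + (2/11)q gives q* = 4927/17 and p* = 1888/17.
With the subsidy, sellers receive ps = pb + 34 for each unit, where pb is the price buyers pay.
On the curves, pb = 623/3 - (1/3)q and ps = 642/11 + (2/11)q; the wedge ps − pb = 34 gives 642/11 + (2/11)q − (623/3 - (1/3)q) = 34, so q' = 6049/17.
Then pb = 623/3 − (1/3)·(6049/17) = 1514/17 and ps = 642/11 + (2/11)·(6049/17) = 2092/17.
ΔCS = ½(4927/17 + 6049/17)(1888/17 − 1514/17) = 120736/17; ΔPS = ½(4927/17 + 6049/17)(2092/17 − 1888/17) = 65856/17.
Government spending = 34 × 6049/17 = 12098.
Net change = 120736/17 + 65856/17 − 12098 = -1122. The loss equals the DWL triangle ½·34·66.

Net change in total surplus = -€1122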